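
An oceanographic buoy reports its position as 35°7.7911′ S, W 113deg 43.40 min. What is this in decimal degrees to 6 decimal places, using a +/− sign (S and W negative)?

-35.129852, -113.723333

φ: 7.7911′ = 0.129852°; total 35.1298517
hemisphere S, so the sign is −
Longitude: 113 + 43.4/60 = 113.7233333
W ⇒ negate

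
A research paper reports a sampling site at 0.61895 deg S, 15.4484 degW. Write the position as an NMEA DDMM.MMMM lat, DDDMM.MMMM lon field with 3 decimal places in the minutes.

0037.137,S / 01526.904,W

Lat: minutes = (0.618950 − 0) × 60 = 37.13700
Lon: 15° + 0.448400 × 60 = 15° 26.90400′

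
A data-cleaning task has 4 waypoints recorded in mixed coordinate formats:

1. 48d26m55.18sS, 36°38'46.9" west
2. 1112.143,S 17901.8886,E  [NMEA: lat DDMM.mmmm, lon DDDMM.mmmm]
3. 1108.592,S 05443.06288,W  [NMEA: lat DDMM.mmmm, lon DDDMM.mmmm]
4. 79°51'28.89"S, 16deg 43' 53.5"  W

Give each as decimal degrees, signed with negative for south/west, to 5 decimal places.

1. -48.44866, -36.64636
2. -11.20238, 179.03148
3. -11.14320, -54.71771
4. -79.85803, -16.73153

Point 1:
  φ: 48 + 26/60 + 55.18/3600 = 48.448661
  hemisphere S, so the sign is −
  Lon: 36° + 38/60 + 46.9/3600 = 36 + 0.633333 + 0.013028 = 36.646361
  W → negative
Point 2:
  Latitude: split at 2 digits → 11° and 12.143′; 11 + 12.143/60 = 11.202383
  hemisphere S, so the sign is −
  Longitude: degrees = first 3 digits = 179, minutes = 1.8886; 179 + 1.8886/60 = 179.031477
  E → positive
Point 3:
  Latitude: degrees = first 2 digits = 11, minutes = 8.592; 11 + 8.592/60 = 11.143200
  hemisphere S, so the sign is −
  Longitude: split at 3 digits → 054° and 43.06288′; 54 + 43.06288/60 = 54.717715
  hemisphere W, so the sign is −
Point 4:
  Lat: 79° + 51/60 + 28.89/3600 = 79 + 0.850000 + 0.008025 = 79.858025
  hemisphere S, so the sign is −
  λ: 16 + 43/60 + 53.5/3600 = 16.731528
  W ⇒ negate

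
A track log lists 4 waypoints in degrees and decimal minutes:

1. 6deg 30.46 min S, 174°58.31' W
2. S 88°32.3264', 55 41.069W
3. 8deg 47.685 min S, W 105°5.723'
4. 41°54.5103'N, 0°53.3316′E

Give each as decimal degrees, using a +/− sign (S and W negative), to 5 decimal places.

Point 1:
  Latitude: 6 + 30.46/60 = 6.507667
  S → negative
  Longitude: 58.31′ = 0.971833°; total 174.971833
  hemisphere W, so the sign is −
Point 2:
  Lat: 88 + 32.3264/60 = 88.538773
  S → negative
  Lon: 41.069′ = 0.684483°; total 55.684483
  hemisphere W, so the sign is −
Point 3:
  φ: 47.685′ = 0.794750°; total 8.794750
  S ⇒ negate
  λ: 105 + 5.723/60 = 105.095383
  hemisphere W, so the sign is −
Point 4:
  φ: 54.5103′ = 0.908505°; total 41.908505
  N ⇒ keep positive
  λ: 0 + 53.3316/60 = 0.888860
  E ⇒ keep positive

1. -6.50767, -174.97183
2. -88.53877, -55.68448
3. -8.79475, -105.09538
4. 41.90851, 0.88886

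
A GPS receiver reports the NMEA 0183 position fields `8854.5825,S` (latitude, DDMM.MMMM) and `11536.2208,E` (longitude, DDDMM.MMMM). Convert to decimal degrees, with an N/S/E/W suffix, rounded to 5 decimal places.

Latitude: split at 2 digits → 88° and 54.5825′; 88 + 54.5825/60 = 88.909708
Longitude: degrees = first 3 digits = 115, minutes = 36.2208; 115 + 36.2208/60 = 115.603680

88.90971° S, 115.60368° E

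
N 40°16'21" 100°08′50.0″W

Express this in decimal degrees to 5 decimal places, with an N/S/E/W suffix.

40.27250° N, 100.14722° W

Lat: 40 + 16/60 + 21/3600 = 40.272500
Lon: 100 + 8/60 + 50/3600 = 100.147222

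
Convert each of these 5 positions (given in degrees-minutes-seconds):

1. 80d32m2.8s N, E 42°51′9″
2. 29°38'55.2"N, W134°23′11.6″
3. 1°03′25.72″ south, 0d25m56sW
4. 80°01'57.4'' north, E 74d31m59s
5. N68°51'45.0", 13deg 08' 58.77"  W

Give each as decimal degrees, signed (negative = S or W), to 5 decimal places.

Point 1:
  Lat: 80° + 32/60 + 2.8/3600 = 80 + 0.533333 + 0.000778 = 80.534111
  N → positive
  Longitude: 42 + 51/60 + 9/3600 = 42.852500
  E ⇒ keep positive
Point 2:
  Latitude: 38′ + 55.2″ = 38.92000′; 29 + 38.92000/60 = 29.648667
  N ⇒ keep positive
  Lon: 134° + 23/60 + 11.6/3600 = 134 + 0.383333 + 0.003222 = 134.386556
  hemisphere W, so the sign is −
Point 3:
  Lat: 1° + 3/60 + 25.72/3600 = 1 + 0.050000 + 0.007144 = 1.057144
  S ⇒ negate
  Longitude: 0 + 25/60 + 56/3600 = 0.432222
  W → negative
Point 4:
  φ: 80 + 1/60 + 57.4/3600 = 80.032611
  N ⇒ keep positive
  Lon: 31′ + 59″ = 31.98333′; 74 + 31.98333/60 = 74.533056
  E → positive
Point 5:
  Latitude: 51′ + 45″ = 51.75000′; 68 + 51.75000/60 = 68.862500
  N → positive
  λ: 8′ + 58.77″ = 8.97950′; 13 + 8.97950/60 = 13.149658
  W → negative

1. 80.53411, 42.85250
2. 29.64867, -134.38656
3. -1.05714, -0.43222
4. 80.03261, 74.53306
5. 68.86250, -13.14966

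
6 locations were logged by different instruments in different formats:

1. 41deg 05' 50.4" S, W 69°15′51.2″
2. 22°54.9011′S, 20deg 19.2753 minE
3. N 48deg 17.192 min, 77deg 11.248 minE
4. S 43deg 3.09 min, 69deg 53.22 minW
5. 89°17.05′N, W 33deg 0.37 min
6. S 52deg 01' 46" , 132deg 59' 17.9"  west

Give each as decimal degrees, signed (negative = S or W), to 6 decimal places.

Point 1:
  Latitude: 41° + 5/60 + 50.4/3600 = 41 + 0.083333 + 0.014000 = 41.0973333
  S → negative
  Lon: 69° + 15/60 + 51.2/3600 = 69 + 0.250000 + 0.014222 = 69.2642222
  hemisphere W, so the sign is −
Point 2:
  φ: 54.9011′ = 0.915018°; total 22.9150183
  S → negative
  λ: 20 + 19.2753/60 = 20.3212550
  E → positive
Point 3:
  Latitude: 48 + 17.192/60 = 48.2865333
  N ⇒ keep positive
  λ: 11.248′ = 0.187467°; total 77.1874667
  E ⇒ keep positive
Point 4:
  Latitude: 43 + 3.09/60 = 43.0515000
  hemisphere S, so the sign is −
  Longitude: 53.22′ = 0.887000°; total 69.8870000
  W → negative
Point 5:
  Latitude: 17.05′ = 0.284167°; total 89.2841667
  N ⇒ keep positive
  λ: 0.37′ = 0.006167°; total 33.0061667
  hemisphere W, so the sign is −
Point 6:
  Lat: 52° + 1/60 + 46/3600 = 52 + 0.016667 + 0.012778 = 52.0294444
  hemisphere S, so the sign is −
  Lon: 132 + 59/60 + 17.9/3600 = 132.9883056
  W → negative

1. -41.097333, -69.264222
2. -22.915018, 20.321255
3. 48.286533, 77.187467
4. -43.051500, -69.887000
5. 89.284167, -33.006167
6. -52.029444, -132.988306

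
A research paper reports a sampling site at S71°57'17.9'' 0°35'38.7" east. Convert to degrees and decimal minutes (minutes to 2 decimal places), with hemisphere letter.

Latitude: 57 + 17.9/60 = 57.2983′
Lon: seconds/60 = 0.64500; minutes = 35 + 0.64500 = 35.6450

71° 57.30′ S, 0° 35.65′ E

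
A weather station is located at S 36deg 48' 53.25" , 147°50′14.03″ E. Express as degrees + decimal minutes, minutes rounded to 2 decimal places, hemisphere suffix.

Lat: 48 + 53.25/60 = 48.8875′
Lon: 50 + 14.03/60 = 50.2338′

36° 48.89′ S, 147° 50.23′ E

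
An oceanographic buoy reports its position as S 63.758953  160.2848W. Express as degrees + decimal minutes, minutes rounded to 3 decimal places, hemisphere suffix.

Latitude: minutes = (63.758953 − 63) × 60 = 45.53718
λ: fractional part 0.284800 → 17.08800 minutes

63° 45.537′ S, 160° 17.088′ W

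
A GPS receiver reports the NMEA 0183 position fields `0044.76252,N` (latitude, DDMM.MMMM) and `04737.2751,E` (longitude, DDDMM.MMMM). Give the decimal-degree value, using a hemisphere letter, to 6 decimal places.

0.746042° N, 47.621252° E

φ: degrees = first 2 digits = 0, minutes = 44.76252; 0 + 44.76252/60 = 0.7460420
Lon: degrees = first 3 digits = 47, minutes = 37.2751; 47 + 37.2751/60 = 47.6212517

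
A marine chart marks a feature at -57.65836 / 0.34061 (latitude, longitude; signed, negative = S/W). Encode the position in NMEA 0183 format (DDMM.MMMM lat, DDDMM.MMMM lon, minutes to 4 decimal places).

Latitude is negative → S; |value| = 57.658360
Lat: minutes = (57.658360 − 57) × 60 = 39.501600
Lon: fractional part 0.340610 → 20.436600 minutes

5739.5016,S / 00020.4366,E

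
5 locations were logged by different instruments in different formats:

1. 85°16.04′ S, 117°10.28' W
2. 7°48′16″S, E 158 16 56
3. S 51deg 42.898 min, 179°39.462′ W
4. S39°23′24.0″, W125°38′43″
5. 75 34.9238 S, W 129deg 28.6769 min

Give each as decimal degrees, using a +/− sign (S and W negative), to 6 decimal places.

Point 1:
  Lat: 16.04′ = 0.267333°; total 85.2673333
  S ⇒ negate
  Longitude: 10.28′ = 0.171333°; total 117.1713333
  W → negative
Point 2:
  Latitude: 48′ + 16″ = 48.26667′; 7 + 48.26667/60 = 7.8044444
  S ⇒ negate
  Longitude: 158° + 16/60 + 56/3600 = 158 + 0.266667 + 0.015556 = 158.2822222
  E → positive
Point 3:
  Latitude: 51 + 42.898/60 = 51.7149667
  hemisphere S, so the sign is −
  Lon: 179 + 39.462/60 = 179.6577000
  W → negative
Point 4:
  Lat: 39° + 23/60 + 24/3600 = 39 + 0.383333 + 0.006667 = 39.3900000
  hemisphere S, so the sign is −
  λ: 38′ + 43″ = 38.71667′; 125 + 38.71667/60 = 125.6452778
  W → negative
Point 5:
  Latitude: 34.9238′ = 0.582063°; total 75.5820633
  S → negative
  Lon: 28.6769′ = 0.477948°; total 129.4779483
  W ⇒ negate

1. -85.267333, -117.171333
2. -7.804444, 158.282222
3. -51.714967, -179.657700
4. -39.390000, -125.645278
5. -75.582063, -129.477948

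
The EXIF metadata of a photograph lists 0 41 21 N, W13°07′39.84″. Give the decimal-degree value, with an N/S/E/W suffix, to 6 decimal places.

φ: 0 + 41/60 + 21/3600 = 0.6891667
Lon: 13 + 7/60 + 39.84/3600 = 13.1277333

0.689167° N, 13.127733° W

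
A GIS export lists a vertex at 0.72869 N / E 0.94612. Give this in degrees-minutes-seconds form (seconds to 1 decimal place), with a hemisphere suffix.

0°43′43.3″ N, 0°56′46.0″ E

Latitude: whole degrees 0; 43.72140′ → 43′ and 43.284″
Lon: whole degrees 0; 56.76720′ → 56′ and 46.032″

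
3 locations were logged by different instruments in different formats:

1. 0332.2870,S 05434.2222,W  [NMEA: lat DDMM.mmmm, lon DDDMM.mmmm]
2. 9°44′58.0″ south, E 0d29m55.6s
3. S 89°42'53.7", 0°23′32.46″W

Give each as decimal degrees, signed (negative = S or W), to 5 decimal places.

Point 1:
  Latitude: split at 2 digits → 03° and 32.287′; 3 + 32.287/60 = 3.538117
  hemisphere S, so the sign is −
  Longitude: split at 3 digits → 054° and 34.2222′; 54 + 34.2222/60 = 54.570370
  W ⇒ negate
Point 2:
  Lat: 9 + 44/60 + 58/3600 = 9.749444
  S ⇒ negate
  Longitude: 0 + 29/60 + 55.6/3600 = 0.498778
  E ⇒ keep positive
Point 3:
  φ: 89 + 42/60 + 53.7/3600 = 89.714917
  S ⇒ negate
  Longitude: 0° + 23/60 + 32.46/3600 = 0 + 0.383333 + 0.009017 = 0.392350
  W ⇒ negate

1. -3.53812, -54.57037
2. -9.74944, 0.49878
3. -89.71492, -0.39235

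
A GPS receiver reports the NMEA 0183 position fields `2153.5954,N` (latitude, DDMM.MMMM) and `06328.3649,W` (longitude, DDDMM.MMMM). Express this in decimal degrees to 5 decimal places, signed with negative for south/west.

φ: split at 2 digits → 21° and 53.5954′; 21 + 53.5954/60 = 21.893257
N ⇒ keep positive
Lon: split at 3 digits → 063° and 28.3649′; 63 + 28.3649/60 = 63.472748
W → negative

21.89326, -63.47275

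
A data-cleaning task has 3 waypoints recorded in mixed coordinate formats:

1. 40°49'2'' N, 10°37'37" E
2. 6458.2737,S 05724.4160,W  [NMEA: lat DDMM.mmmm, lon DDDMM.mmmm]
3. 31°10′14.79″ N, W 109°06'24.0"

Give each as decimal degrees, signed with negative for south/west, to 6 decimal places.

1. 40.817222, 10.626944
2. -64.971228, -57.406933
3. 31.170775, -109.106667

Point 1:
  Latitude: 40° + 49/60 + 2/3600 = 40 + 0.816667 + 0.000556 = 40.8172222
  N → positive
  Lon: 37′ + 37″ = 37.61667′; 10 + 37.61667/60 = 10.6269444
  E ⇒ keep positive
Point 2:
  Lat: split at 2 digits → 64° and 58.2737′; 64 + 58.2737/60 = 64.9712283
  S → negative
  Longitude: degrees = first 3 digits = 57, minutes = 24.416; 57 + 24.416/60 = 57.4069333
  W ⇒ negate
Point 3:
  φ: 10′ + 14.79″ = 10.24650′; 31 + 10.24650/60 = 31.1707750
  N → positive
  λ: 109 + 6/60 + 24/3600 = 109.1066667
  W ⇒ negate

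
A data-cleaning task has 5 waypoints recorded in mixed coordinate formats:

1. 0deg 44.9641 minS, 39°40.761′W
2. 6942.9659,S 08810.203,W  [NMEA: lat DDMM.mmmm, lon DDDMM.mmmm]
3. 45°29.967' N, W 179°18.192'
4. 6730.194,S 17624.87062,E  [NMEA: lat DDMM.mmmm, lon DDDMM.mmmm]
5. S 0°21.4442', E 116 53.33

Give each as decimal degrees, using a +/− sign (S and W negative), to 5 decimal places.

Point 1:
  Latitude: 44.9641′ = 0.749402°; total 0.749402
  hemisphere S, so the sign is −
  Lon: 40.761′ = 0.679350°; total 39.679350
  W → negative
Point 2:
  φ: split at 2 digits → 69° and 42.9659′; 69 + 42.9659/60 = 69.716098
  S ⇒ negate
  Lon: split at 3 digits → 088° and 10.203′; 88 + 10.203/60 = 88.170050
  W ⇒ negate
Point 3:
  Latitude: 29.967′ = 0.499450°; total 45.499450
  N ⇒ keep positive
  λ: 179 + 18.192/60 = 179.303200
  W → negative
Point 4:
  Lat: split at 2 digits → 67° and 30.194′; 67 + 30.194/60 = 67.503233
  S → negative
  λ: degrees = first 3 digits = 176, minutes = 24.87062; 176 + 24.87062/60 = 176.414510
  E → positive
Point 5:
  Lat: 21.4442′ = 0.357403°; total 0.357403
  S ⇒ negate
  Longitude: 53.33′ = 0.888833°; total 116.888833
  E → positive

1. -0.74940, -39.67935
2. -69.71610, -88.17005
3. 45.49945, -179.30320
4. -67.50323, 176.41451
5. -0.35740, 116.88883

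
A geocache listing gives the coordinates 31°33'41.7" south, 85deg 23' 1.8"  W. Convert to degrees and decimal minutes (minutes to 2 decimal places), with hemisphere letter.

Latitude: seconds/60 = 0.69500; minutes = 33 + 0.69500 = 33.6950
Lon: seconds/60 = 0.03000; minutes = 23 + 0.03000 = 23.0300

31° 33.70′ S, 85° 23.03′ W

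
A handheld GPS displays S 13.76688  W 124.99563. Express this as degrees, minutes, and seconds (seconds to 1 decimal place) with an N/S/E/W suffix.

Lat: 0.766880 × 60 = 46.01280′ → 46′, remainder × 60 = 0.768″
Lon: 0.995630° → 59.73780′; 0.73780 × 60 = 44.268″

13°46′0.8″ S, 124°59′44.3″ W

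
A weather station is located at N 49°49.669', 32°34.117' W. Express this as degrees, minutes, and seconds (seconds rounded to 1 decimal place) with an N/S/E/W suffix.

49°49′40.1″ N, 32°34′7.0″ W

φ: 49.66900′ → 49′ and 0.66900 × 60 = 40.140″
λ: 34.11700′ → 34′ and 0.11700 × 60 = 7.020″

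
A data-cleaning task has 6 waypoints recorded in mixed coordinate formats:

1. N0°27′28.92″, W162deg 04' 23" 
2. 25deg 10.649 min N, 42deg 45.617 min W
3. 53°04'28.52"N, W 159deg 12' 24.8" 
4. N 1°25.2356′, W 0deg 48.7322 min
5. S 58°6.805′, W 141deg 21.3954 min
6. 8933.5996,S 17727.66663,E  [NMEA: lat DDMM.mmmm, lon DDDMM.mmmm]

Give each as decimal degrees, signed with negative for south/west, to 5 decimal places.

Point 1:
  Latitude: 27′ + 28.92″ = 27.48200′; 0 + 27.48200/60 = 0.458033
  N → positive
  Longitude: 162° + 4/60 + 23/3600 = 162 + 0.066667 + 0.006389 = 162.073056
  W → negative
Point 2:
  φ: 25 + 10.649/60 = 25.177483
  N → positive
  Lon: 45.617′ = 0.760283°; total 42.760283
  W ⇒ negate
Point 3:
  Lat: 4′ + 28.52″ = 4.47533′; 53 + 4.47533/60 = 53.074589
  N ⇒ keep positive
  Lon: 12′ + 24.8″ = 12.41333′; 159 + 12.41333/60 = 159.206889
  hemisphere W, so the sign is −
Point 4:
  Latitude: 25.2356′ = 0.420593°; total 1.420593
  N → positive
  λ: 48.7322′ = 0.812203°; total 0.812203
  W ⇒ negate
Point 5:
  φ: 6.805′ = 0.113417°; total 58.113417
  hemisphere S, so the sign is −
  λ: 141 + 21.3954/60 = 141.356590
  W → negative
Point 6:
  Lat: degrees = first 2 digits = 89, minutes = 33.5996; 89 + 33.5996/60 = 89.559993
  S ⇒ negate
  Longitude: degrees = first 3 digits = 177, minutes = 27.66663; 177 + 27.66663/60 = 177.461111
  E → positive

1. 0.45803, -162.07306
2. 25.17748, -42.76028
3. 53.07459, -159.20689
4. 1.42059, -0.81220
5. -58.11342, -141.35659
6. -89.55999, 177.46111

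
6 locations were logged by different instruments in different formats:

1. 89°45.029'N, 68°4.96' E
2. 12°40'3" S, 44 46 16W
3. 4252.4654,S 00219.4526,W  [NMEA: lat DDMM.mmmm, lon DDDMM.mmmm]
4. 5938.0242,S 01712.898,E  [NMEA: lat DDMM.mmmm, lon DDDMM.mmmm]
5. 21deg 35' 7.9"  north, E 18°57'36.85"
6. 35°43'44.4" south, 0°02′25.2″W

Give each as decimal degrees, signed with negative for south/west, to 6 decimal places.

1. 89.750483, 68.082667
2. -12.667500, -44.771111
3. -42.874423, -2.324210
4. -59.633737, 17.214967
5. 21.585528, 18.960236
6. -35.729000, -0.040333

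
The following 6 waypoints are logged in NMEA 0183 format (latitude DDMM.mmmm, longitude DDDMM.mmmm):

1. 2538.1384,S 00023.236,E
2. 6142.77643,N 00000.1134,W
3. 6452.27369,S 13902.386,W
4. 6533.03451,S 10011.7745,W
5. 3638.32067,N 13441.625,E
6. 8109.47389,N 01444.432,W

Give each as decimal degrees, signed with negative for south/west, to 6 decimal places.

1. -25.635640, 0.387267
2. 61.712941, -0.001890
3. -64.871228, -139.039767
4. -65.550575, -100.196242
5. 36.638678, 134.693750
6. 81.157898, -14.740533

Point 1:
  Lat: degrees = first 2 digits = 25, minutes = 38.1384; 25 + 38.1384/60 = 25.6356400
  S ⇒ negate
  λ: split at 3 digits → 000° and 23.236′; 0 + 23.236/60 = 0.3872667
  E → positive
Point 2:
  Latitude: degrees = first 2 digits = 61, minutes = 42.77643; 61 + 42.77643/60 = 61.7129405
  N → positive
  Lon: degrees = first 3 digits = 0, minutes = 0.1134; 0 + 0.1134/60 = 0.0018900
  hemisphere W, so the sign is −
Point 3:
  Latitude: degrees = first 2 digits = 64, minutes = 52.27369; 64 + 52.27369/60 = 64.8712282
  hemisphere S, so the sign is −
  Longitude: split at 3 digits → 139° and 2.386′; 139 + 2.386/60 = 139.0397667
  W ⇒ negate
Point 4:
  Lat: degrees = first 2 digits = 65, minutes = 33.03451; 65 + 33.03451/60 = 65.5505752
  hemisphere S, so the sign is −
  λ: split at 3 digits → 100° and 11.7745′; 100 + 11.7745/60 = 100.1962417
  W ⇒ negate
Point 5:
  Lat: degrees = first 2 digits = 36, minutes = 38.32067; 36 + 38.32067/60 = 36.6386778
  N → positive
  Longitude: split at 3 digits → 134° and 41.625′; 134 + 41.625/60 = 134.6937500
  E ⇒ keep positive
Point 6:
  φ: split at 2 digits → 81° and 9.47389′; 81 + 9.47389/60 = 81.1578982
  N → positive
  Longitude: degrees = first 3 digits = 14, minutes = 44.432; 14 + 44.432/60 = 14.7405333
  hemisphere W, so the sign is −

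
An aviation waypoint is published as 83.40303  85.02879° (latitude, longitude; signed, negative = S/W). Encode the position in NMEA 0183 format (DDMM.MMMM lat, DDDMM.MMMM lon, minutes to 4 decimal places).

8324.1818,N / 08501.7274,E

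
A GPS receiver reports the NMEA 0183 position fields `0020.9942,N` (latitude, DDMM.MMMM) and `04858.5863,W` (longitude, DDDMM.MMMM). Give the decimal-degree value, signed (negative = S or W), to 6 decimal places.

0.349903, -48.976438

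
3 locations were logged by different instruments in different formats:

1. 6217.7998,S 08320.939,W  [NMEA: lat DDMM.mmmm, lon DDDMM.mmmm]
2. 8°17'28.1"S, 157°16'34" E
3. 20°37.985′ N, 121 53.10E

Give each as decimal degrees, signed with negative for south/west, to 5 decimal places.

Point 1:
  Latitude: split at 2 digits → 62° and 17.7998′; 62 + 17.7998/60 = 62.296663
  hemisphere S, so the sign is −
  Lon: split at 3 digits → 083° and 20.939′; 83 + 20.939/60 = 83.348983
  W ⇒ negate
Point 2:
  Latitude: 8° + 17/60 + 28.1/3600 = 8 + 0.283333 + 0.007806 = 8.291139
  hemisphere S, so the sign is −
  λ: 157° + 16/60 + 34/3600 = 157 + 0.266667 + 0.009444 = 157.276111
  E ⇒ keep positive
Point 3:
  φ: 20 + 37.985/60 = 20.633083
  N ⇒ keep positive
  λ: 53.1′ = 0.885000°; total 121.885000
  E ⇒ keep positive

1. -62.29666, -83.34898
2. -8.29114, 157.27611
3. 20.63308, 121.88500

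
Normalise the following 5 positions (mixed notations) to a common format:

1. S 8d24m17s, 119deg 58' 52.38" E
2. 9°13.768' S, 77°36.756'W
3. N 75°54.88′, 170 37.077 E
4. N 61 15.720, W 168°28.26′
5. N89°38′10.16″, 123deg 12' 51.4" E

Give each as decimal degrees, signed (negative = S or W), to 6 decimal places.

Point 1:
  φ: 24′ + 17″ = 24.28333′; 8 + 24.28333/60 = 8.4047222
  S → negative
  Longitude: 119° + 58/60 + 52.38/3600 = 119 + 0.966667 + 0.014550 = 119.9812167
  E → positive
Point 2:
  Lat: 9 + 13.768/60 = 9.2294667
  S → negative
  Lon: 77 + 36.756/60 = 77.6126000
  W ⇒ negate
Point 3:
  Lat: 75 + 54.88/60 = 75.9146667
  N ⇒ keep positive
  Longitude: 37.077′ = 0.617950°; total 170.6179500
  E ⇒ keep positive
Point 4:
  φ: 15.72′ = 0.262000°; total 61.2620000
  N → positive
  Lon: 168 + 28.26/60 = 168.4710000
  W ⇒ negate
Point 5:
  Lat: 89 + 38/60 + 10.16/3600 = 89.6361556
  N ⇒ keep positive
  λ: 123° + 12/60 + 51.4/3600 = 123 + 0.200000 + 0.014278 = 123.2142778
  E ⇒ keep positive

1. -8.404722, 119.981217
2. -9.229467, -77.612600
3. 75.914667, 170.617950
4. 61.262000, -168.471000
5. 89.636156, 123.214278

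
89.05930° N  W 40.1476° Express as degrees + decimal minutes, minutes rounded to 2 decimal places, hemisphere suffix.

89° 3.56′ N, 40° 8.86′ W

Lat: minutes = (89.059300 − 89) × 60 = 3.5580
Lon: 40° + 0.147600 × 60 = 40° 8.8560′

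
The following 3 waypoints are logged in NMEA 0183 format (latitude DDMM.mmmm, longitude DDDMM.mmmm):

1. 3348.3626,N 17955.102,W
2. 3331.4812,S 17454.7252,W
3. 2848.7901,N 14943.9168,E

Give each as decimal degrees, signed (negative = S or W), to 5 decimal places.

1. 33.80604, -179.91837
2. -33.52469, -174.91209
3. 28.81317, 149.73195

Point 1:
  Latitude: degrees = first 2 digits = 33, minutes = 48.3626; 33 + 48.3626/60 = 33.806043
  N ⇒ keep positive
  Lon: degrees = first 3 digits = 179, minutes = 55.102; 179 + 55.102/60 = 179.918367
  W ⇒ negate
Point 2:
  Lat: degrees = first 2 digits = 33, minutes = 31.4812; 33 + 31.4812/60 = 33.524687
  S ⇒ negate
  Longitude: degrees = first 3 digits = 174, minutes = 54.7252; 174 + 54.7252/60 = 174.912087
  W → negative
Point 3:
  φ: split at 2 digits → 28° and 48.7901′; 28 + 48.7901/60 = 28.813168
  N ⇒ keep positive
  λ: degrees = first 3 digits = 149, minutes = 43.9168; 149 + 43.9168/60 = 149.731947
  E → positive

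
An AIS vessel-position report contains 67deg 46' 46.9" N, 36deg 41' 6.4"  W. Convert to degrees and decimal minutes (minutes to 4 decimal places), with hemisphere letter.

φ: seconds/60 = 0.78167; minutes = 46 + 0.78167 = 46.781667
Lon: seconds/60 = 0.10667; minutes = 41 + 0.10667 = 41.106667

67° 46.7817′ N, 36° 41.1067′ W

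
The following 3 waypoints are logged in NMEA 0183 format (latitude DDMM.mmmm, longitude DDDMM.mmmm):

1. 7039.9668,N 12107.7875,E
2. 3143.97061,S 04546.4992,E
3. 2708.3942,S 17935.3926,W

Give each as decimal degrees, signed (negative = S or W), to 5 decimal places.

1. 70.66611, 121.12979
2. -31.73284, 45.77499
3. -27.13990, -179.58988

Point 1:
  Latitude: split at 2 digits → 70° and 39.9668′; 70 + 39.9668/60 = 70.666113
  N ⇒ keep positive
  λ: degrees = first 3 digits = 121, minutes = 7.7875; 121 + 7.7875/60 = 121.129792
  E → positive
Point 2:
  Latitude: split at 2 digits → 31° and 43.97061′; 31 + 43.97061/60 = 31.732844
  S ⇒ negate
  λ: degrees = first 3 digits = 45, minutes = 46.4992; 45 + 46.4992/60 = 45.774987
  E ⇒ keep positive
Point 3:
  Latitude: degrees = first 2 digits = 27, minutes = 8.3942; 27 + 8.3942/60 = 27.139903
  hemisphere S, so the sign is −
  Longitude: split at 3 digits → 179° and 35.3926′; 179 + 35.3926/60 = 179.589877
  W → negative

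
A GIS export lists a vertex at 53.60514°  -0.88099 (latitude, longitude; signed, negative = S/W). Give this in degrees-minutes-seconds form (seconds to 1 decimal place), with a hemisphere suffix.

53°36′18.5″ N, 0°52′51.6″ W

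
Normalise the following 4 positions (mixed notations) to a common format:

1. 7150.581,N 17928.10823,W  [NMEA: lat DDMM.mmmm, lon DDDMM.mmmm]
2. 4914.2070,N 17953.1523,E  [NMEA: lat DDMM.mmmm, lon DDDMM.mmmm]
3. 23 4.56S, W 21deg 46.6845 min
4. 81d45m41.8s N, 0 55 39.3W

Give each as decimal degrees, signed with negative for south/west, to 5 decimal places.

Point 1:
  Latitude: split at 2 digits → 71° and 50.581′; 71 + 50.581/60 = 71.843017
  N ⇒ keep positive
  Longitude: degrees = first 3 digits = 179, minutes = 28.10823; 179 + 28.10823/60 = 179.468471
  W ⇒ negate
Point 2:
  φ: degrees = first 2 digits = 49, minutes = 14.207; 49 + 14.207/60 = 49.236783
  N ⇒ keep positive
  λ: degrees = first 3 digits = 179, minutes = 53.1523; 179 + 53.1523/60 = 179.885872
  E ⇒ keep positive
Point 3:
  Latitude: 4.56′ = 0.076000°; total 23.076000
  hemisphere S, so the sign is −
  λ: 46.6845′ = 0.778075°; total 21.778075
  W → negative
Point 4:
  Latitude: 81 + 45/60 + 41.8/3600 = 81.761611
  N → positive
  λ: 55′ + 39.3″ = 55.65500′; 0 + 55.65500/60 = 0.927583
  W ⇒ negate

1. 71.84302, -179.46847
2. 49.23678, 179.88587
3. -23.07600, -21.77808
4. 81.76161, -0.92758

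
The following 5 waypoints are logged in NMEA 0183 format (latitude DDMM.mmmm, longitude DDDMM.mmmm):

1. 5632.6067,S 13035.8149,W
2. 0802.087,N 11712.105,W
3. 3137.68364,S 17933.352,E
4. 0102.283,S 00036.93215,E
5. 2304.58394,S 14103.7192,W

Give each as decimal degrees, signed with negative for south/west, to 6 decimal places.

Point 1:
  φ: degrees = first 2 digits = 56, minutes = 32.6067; 56 + 32.6067/60 = 56.5434450
  S ⇒ negate
  λ: split at 3 digits → 130° and 35.8149′; 130 + 35.8149/60 = 130.5969150
  W → negative
Point 2:
  Latitude: split at 2 digits → 08° and 2.087′; 8 + 2.087/60 = 8.0347833
  N → positive
  Longitude: degrees = first 3 digits = 117, minutes = 12.105; 117 + 12.105/60 = 117.2017500
  W ⇒ negate
Point 3:
  Lat: split at 2 digits → 31° and 37.68364′; 31 + 37.68364/60 = 31.6280607
  S → negative
  Longitude: degrees = first 3 digits = 179, minutes = 33.352; 179 + 33.352/60 = 179.5558667
  E ⇒ keep positive
Point 4:
  φ: degrees = first 2 digits = 1, minutes = 2.283; 1 + 2.283/60 = 1.0380500
  hemisphere S, so the sign is −
  λ: degrees = first 3 digits = 0, minutes = 36.93215; 0 + 36.93215/60 = 0.6155358
  E → positive
Point 5:
  Latitude: degrees = first 2 digits = 23, minutes = 4.58394; 23 + 4.58394/60 = 23.0763990
  S → negative
  Longitude: degrees = first 3 digits = 141, minutes = 3.7192; 141 + 3.7192/60 = 141.0619867
  W ⇒ negate

1. -56.543445, -130.596915
2. 8.034783, -117.201750
3. -31.628061, 179.555867
4. -1.038050, 0.615536
5. -23.076399, -141.061987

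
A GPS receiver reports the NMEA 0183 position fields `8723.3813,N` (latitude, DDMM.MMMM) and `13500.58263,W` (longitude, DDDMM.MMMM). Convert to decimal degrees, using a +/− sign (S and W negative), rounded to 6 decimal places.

87.389688, -135.009711

Latitude: split at 2 digits → 87° and 23.3813′; 87 + 23.3813/60 = 87.3896883
N → positive
λ: degrees = first 3 digits = 135, minutes = 0.58263; 135 + 0.58263/60 = 135.0097105
W → negative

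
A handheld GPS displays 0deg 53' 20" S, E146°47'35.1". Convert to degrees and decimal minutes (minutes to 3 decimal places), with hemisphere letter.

0° 53.333′ S, 146° 47.585′ E

Latitude: 53 + 20/60 = 53.33333′
Lon: seconds/60 = 0.58500; minutes = 47 + 0.58500 = 47.58500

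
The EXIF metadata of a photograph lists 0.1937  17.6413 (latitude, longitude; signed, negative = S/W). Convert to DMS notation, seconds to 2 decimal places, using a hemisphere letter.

0°11′37.32″ N, 17°38′28.68″ E

Latitude: 0.193700° → 11.62200′; 0.62200 × 60 = 37.3200″
Lon: 0.641300 × 60 = 38.47800′ → 38′, remainder × 60 = 28.6800″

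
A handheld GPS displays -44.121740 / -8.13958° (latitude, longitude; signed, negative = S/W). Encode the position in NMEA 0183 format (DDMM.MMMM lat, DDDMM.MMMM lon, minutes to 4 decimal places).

4407.3044,S / 00808.3748,W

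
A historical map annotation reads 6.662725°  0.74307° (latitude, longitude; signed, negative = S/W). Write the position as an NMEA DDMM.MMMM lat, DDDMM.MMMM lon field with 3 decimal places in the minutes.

Latitude: 6° + 0.662725 × 60 = 6° 39.76350′
Longitude: 0° + 0.743070 × 60 = 0° 44.58420′

0639.764,N / 00044.584,E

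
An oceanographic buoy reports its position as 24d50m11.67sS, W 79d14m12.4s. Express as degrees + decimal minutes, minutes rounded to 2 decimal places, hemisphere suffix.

Latitude: seconds/60 = 0.19450; minutes = 50 + 0.19450 = 50.1945
λ: seconds/60 = 0.20667; minutes = 14 + 0.20667 = 14.2067

24° 50.19′ S, 79° 14.21′ W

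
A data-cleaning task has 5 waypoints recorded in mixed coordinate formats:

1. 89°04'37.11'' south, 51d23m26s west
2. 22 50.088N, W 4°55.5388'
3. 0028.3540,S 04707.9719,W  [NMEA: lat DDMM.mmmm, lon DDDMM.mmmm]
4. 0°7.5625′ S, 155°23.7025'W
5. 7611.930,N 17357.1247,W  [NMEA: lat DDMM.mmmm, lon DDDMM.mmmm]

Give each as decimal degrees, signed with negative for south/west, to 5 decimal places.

1. -89.07698, -51.39056
2. 22.83480, -4.92565
3. -0.47257, -47.13287
4. -0.12604, -155.39504
5. 76.19883, -173.95208

Point 1:
  Latitude: 89 + 4/60 + 37.11/3600 = 89.076975
  S ⇒ negate
  Longitude: 23′ + 26″ = 23.43333′; 51 + 23.43333/60 = 51.390556
  hemisphere W, so the sign is −
Point 2:
  φ: 22 + 50.088/60 = 22.834800
  N ⇒ keep positive
  Lon: 4 + 55.5388/60 = 4.925647
  W → negative
Point 3:
  Latitude: degrees = first 2 digits = 0, minutes = 28.354; 0 + 28.354/60 = 0.472567
  S → negative
  λ: degrees = first 3 digits = 47, minutes = 7.9719; 47 + 7.9719/60 = 47.132865
  W → negative
Point 4:
  Lat: 7.5625′ = 0.126042°; total 0.126042
  hemisphere S, so the sign is −
  Lon: 155 + 23.7025/60 = 155.395042
  W → negative
Point 5:
  Lat: degrees = first 2 digits = 76, minutes = 11.93; 76 + 11.93/60 = 76.198833
  N → positive
  Longitude: degrees = first 3 digits = 173, minutes = 57.1247; 173 + 57.1247/60 = 173.952078
  W → negative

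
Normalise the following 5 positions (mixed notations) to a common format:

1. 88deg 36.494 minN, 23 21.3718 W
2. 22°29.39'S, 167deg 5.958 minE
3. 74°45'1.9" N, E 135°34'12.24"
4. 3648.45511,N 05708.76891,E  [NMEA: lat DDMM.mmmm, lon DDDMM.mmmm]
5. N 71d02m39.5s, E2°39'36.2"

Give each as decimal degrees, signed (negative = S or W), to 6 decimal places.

1. 88.608233, -23.356197
2. -22.489833, 167.099300
3. 74.750528, 135.570067
4. 36.807585, 57.146149
5. 71.044306, 2.660056

Point 1:
  φ: 88 + 36.494/60 = 88.6082333
  N → positive
  λ: 23 + 21.3718/60 = 23.3561967
  hemisphere W, so the sign is −
Point 2:
  Latitude: 22 + 29.39/60 = 22.4898333
  S ⇒ negate
  Lon: 167 + 5.958/60 = 167.0993000
  E → positive
Point 3:
  Lat: 74° + 45/60 + 1.9/3600 = 74 + 0.750000 + 0.000528 = 74.7505278
  N → positive
  Lon: 34′ + 12.24″ = 34.20400′; 135 + 34.20400/60 = 135.5700667
  E → positive
Point 4:
  Latitude: degrees = first 2 digits = 36, minutes = 48.45511; 36 + 48.45511/60 = 36.8075852
  N ⇒ keep positive
  Lon: split at 3 digits → 057° and 8.76891′; 57 + 8.76891/60 = 57.1461485
  E → positive
Point 5:
  Lat: 71 + 2/60 + 39.5/3600 = 71.0443056
  N → positive
  Longitude: 39′ + 36.2″ = 39.60333′; 2 + 39.60333/60 = 2.6600556
  E ⇒ keep positive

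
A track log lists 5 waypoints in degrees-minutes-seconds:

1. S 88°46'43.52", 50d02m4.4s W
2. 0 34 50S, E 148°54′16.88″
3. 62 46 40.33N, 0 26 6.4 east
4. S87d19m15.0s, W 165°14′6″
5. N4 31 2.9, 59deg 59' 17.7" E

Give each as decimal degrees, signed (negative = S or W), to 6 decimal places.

Point 1:
  φ: 88° + 46/60 + 43.52/3600 = 88 + 0.766667 + 0.012089 = 88.7787556
  S → negative
  Longitude: 50° + 2/60 + 4.4/3600 = 50 + 0.033333 + 0.001222 = 50.0345556
  hemisphere W, so the sign is −
Point 2:
  Lat: 34′ + 50″ = 34.83333′; 0 + 34.83333/60 = 0.5805556
  S ⇒ negate
  λ: 54′ + 16.88″ = 54.28133′; 148 + 54.28133/60 = 148.9046889
  E → positive
Point 3:
  φ: 46′ + 40.33″ = 46.67217′; 62 + 46.67217/60 = 62.7778694
  N ⇒ keep positive
  Lon: 0 + 26/60 + 6.4/3600 = 0.4351111
  E ⇒ keep positive
Point 4:
  φ: 19′ + 15″ = 19.25000′; 87 + 19.25000/60 = 87.3208333
  S → negative
  Longitude: 14′ + 6″ = 14.10000′; 165 + 14.10000/60 = 165.2350000
  W ⇒ negate
Point 5:
  Lat: 4 + 31/60 + 2.9/3600 = 4.5174722
  N → positive
  Lon: 59′ + 17.7″ = 59.29500′; 59 + 59.29500/60 = 59.9882500
  E ⇒ keep positive

1. -88.778756, -50.034556
2. -0.580556, 148.904689
3. 62.777869, 0.435111
4. -87.320833, -165.235000
5. 4.517472, 59.988250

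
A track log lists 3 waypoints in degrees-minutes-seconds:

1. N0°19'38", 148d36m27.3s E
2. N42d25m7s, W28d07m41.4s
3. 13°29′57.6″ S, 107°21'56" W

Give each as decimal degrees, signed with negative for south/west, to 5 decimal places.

1. 0.32722, 148.60758
2. 42.41861, -28.12817
3. -13.49933, -107.36556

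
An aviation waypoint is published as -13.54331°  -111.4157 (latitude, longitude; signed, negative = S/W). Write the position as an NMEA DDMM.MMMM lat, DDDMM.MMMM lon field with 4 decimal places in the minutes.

1332.5986,S / 11124.9420,W

Latitude is negative → S; |value| = 13.543310
φ: 13° + 0.543310 × 60 = 13° 32.598600′
Longitude is negative → W; |value| = 111.415700
Longitude: 111° + 0.415700 × 60 = 111° 24.942000′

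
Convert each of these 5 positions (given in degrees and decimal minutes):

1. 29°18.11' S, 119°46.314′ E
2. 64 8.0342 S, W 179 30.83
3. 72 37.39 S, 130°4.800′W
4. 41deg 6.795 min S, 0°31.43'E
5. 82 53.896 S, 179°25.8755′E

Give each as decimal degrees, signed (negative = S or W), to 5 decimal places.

Point 1:
  Lat: 29 + 18.11/60 = 29.301833
  S → negative
  Lon: 119 + 46.314/60 = 119.771900
  E → positive
Point 2:
  Lat: 64 + 8.0342/60 = 64.133903
  S → negative
  λ: 179 + 30.83/60 = 179.513833
  hemisphere W, so the sign is −
Point 3:
  Lat: 72 + 37.39/60 = 72.623167
  S → negative
  Longitude: 4.8′ = 0.080000°; total 130.080000
  W → negative
Point 4:
  φ: 41 + 6.795/60 = 41.113250
  hemisphere S, so the sign is −
  Longitude: 31.43′ = 0.523833°; total 0.523833
  E ⇒ keep positive
Point 5:
  φ: 53.896′ = 0.898267°; total 82.898267
  hemisphere S, so the sign is −
  λ: 179 + 25.8755/60 = 179.431258
  E → positive

1. -29.30183, 119.77190
2. -64.13390, -179.51383
3. -72.62317, -130.08000
4. -41.11325, 0.52383
5. -82.89827, 179.43126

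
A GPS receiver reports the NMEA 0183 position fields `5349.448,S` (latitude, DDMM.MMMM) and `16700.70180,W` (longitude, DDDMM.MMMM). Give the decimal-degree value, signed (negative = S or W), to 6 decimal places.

-53.824133, -167.011697

φ: degrees = first 2 digits = 53, minutes = 49.448; 53 + 49.448/60 = 53.8241333
hemisphere S, so the sign is −
Lon: degrees = first 3 digits = 167, minutes = 0.7018; 167 + 0.7018/60 = 167.0116967
W ⇒ negate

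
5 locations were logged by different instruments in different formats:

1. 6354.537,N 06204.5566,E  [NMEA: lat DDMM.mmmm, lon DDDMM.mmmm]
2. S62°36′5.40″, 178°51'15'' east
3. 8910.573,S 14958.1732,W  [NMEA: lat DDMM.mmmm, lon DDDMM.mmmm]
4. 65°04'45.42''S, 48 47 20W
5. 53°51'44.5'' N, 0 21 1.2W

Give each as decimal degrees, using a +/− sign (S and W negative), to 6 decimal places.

1. 63.908950, 62.075943
2. -62.601500, 178.854167
3. -89.176217, -149.969553
4. -65.079283, -48.788889
5. 53.862361, -0.350333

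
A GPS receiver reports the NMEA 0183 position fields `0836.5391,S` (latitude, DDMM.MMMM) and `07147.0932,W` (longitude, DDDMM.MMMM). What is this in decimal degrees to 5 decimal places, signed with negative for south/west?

φ: degrees = first 2 digits = 8, minutes = 36.5391; 8 + 36.5391/60 = 8.608985
S → negative
λ: degrees = first 3 digits = 71, minutes = 47.0932; 71 + 47.0932/60 = 71.784887
hemisphere W, so the sign is −

-8.60899, -71.78489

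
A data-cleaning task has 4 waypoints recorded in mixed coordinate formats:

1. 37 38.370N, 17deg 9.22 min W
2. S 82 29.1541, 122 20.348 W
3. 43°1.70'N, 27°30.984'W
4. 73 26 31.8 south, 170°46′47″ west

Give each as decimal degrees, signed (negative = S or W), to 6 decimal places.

1. 37.639500, -17.153667
2. -82.485902, -122.339133
3. 43.028333, -27.516400
4. -73.442167, -170.779722

Point 1:
  φ: 37 + 38.37/60 = 37.6395000
  N ⇒ keep positive
  Lon: 9.22′ = 0.153667°; total 17.1536667
  W ⇒ negate
Point 2:
  Latitude: 82 + 29.1541/60 = 82.4859017
  S ⇒ negate
  Longitude: 20.348′ = 0.339133°; total 122.3391333
  W → negative
Point 3:
  Lat: 43 + 1.7/60 = 43.0283333
  N → positive
  Lon: 27 + 30.984/60 = 27.5164000
  W ⇒ negate
Point 4:
  φ: 26′ + 31.8″ = 26.53000′; 73 + 26.53000/60 = 73.4421667
  S ⇒ negate
  Longitude: 46′ + 47″ = 46.78333′; 170 + 46.78333/60 = 170.7797222
  W → negative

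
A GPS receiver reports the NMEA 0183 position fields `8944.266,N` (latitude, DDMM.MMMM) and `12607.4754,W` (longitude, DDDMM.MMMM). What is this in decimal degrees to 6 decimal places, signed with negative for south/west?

89.737767, -126.124590

φ: degrees = first 2 digits = 89, minutes = 44.266; 89 + 44.266/60 = 89.7377667
N → positive
Lon: split at 3 digits → 126° and 7.4754′; 126 + 7.4754/60 = 126.1245900
W ⇒ negate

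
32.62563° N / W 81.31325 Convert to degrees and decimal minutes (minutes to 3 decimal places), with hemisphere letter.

Latitude: fractional part 0.625630 → 37.53780 minutes
Lon: fractional part 0.313250 → 18.79500 minutes

32° 37.538′ N, 81° 18.795′ W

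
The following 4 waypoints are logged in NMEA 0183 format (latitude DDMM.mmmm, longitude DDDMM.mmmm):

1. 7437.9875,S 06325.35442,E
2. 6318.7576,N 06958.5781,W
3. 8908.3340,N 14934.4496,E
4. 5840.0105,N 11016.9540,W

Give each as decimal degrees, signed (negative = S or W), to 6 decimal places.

Point 1:
  φ: degrees = first 2 digits = 74, minutes = 37.9875; 74 + 37.9875/60 = 74.6331250
  S ⇒ negate
  Lon: degrees = first 3 digits = 63, minutes = 25.35442; 63 + 25.35442/60 = 63.4225737
  E ⇒ keep positive
Point 2:
  φ: degrees = first 2 digits = 63, minutes = 18.7576; 63 + 18.7576/60 = 63.3126267
  N → positive
  Lon: split at 3 digits → 069° and 58.5781′; 69 + 58.5781/60 = 69.9763017
  W → negative
Point 3:
  φ: degrees = first 2 digits = 89, minutes = 8.334; 89 + 8.334/60 = 89.1389000
  N → positive
  λ: degrees = first 3 digits = 149, minutes = 34.4496; 149 + 34.4496/60 = 149.5741600
  E ⇒ keep positive
Point 4:
  φ: split at 2 digits → 58° and 40.0105′; 58 + 40.0105/60 = 58.6668417
  N → positive
  Lon: split at 3 digits → 110° and 16.954′; 110 + 16.954/60 = 110.2825667
  W ⇒ negate

1. -74.633125, 63.422574
2. 63.312627, -69.976302
3. 89.138900, 149.574160
4. 58.666842, -110.282567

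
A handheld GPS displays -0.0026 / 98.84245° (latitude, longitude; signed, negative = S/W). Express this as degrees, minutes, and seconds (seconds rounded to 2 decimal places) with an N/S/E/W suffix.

0°00′9.36″ S, 98°50′32.82″ E

Latitude is negative → S; |value| = 0.002600
Latitude: 0.002600° → 0.15600′; 0.15600 × 60 = 9.3600″
λ: 0.842450 × 60 = 50.54700′ → 50′, remainder × 60 = 32.8200″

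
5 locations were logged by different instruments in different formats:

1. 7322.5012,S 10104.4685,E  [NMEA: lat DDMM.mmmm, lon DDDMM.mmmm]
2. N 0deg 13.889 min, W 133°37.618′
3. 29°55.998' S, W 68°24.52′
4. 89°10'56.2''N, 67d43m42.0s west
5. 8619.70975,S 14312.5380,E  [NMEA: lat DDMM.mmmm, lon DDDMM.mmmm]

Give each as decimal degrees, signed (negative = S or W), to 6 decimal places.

Point 1:
  φ: degrees = first 2 digits = 73, minutes = 22.5012; 73 + 22.5012/60 = 73.3750200
  S ⇒ negate
  Lon: degrees = first 3 digits = 101, minutes = 4.4685; 101 + 4.4685/60 = 101.0744750
  E ⇒ keep positive
Point 2:
  φ: 0 + 13.889/60 = 0.2314833
  N ⇒ keep positive
  Lon: 133 + 37.618/60 = 133.6269667
  hemisphere W, so the sign is −
Point 3:
  φ: 55.998′ = 0.933300°; total 29.9333000
  S ⇒ negate
  Longitude: 68 + 24.52/60 = 68.4086667
  hemisphere W, so the sign is −
Point 4:
  Latitude: 10′ + 56.2″ = 10.93667′; 89 + 10.93667/60 = 89.1822778
  N → positive
  Longitude: 67 + 43/60 + 42/3600 = 67.7283333
  W → negative
Point 5:
  Latitude: split at 2 digits → 86° and 19.70975′; 86 + 19.70975/60 = 86.3284958
  hemisphere S, so the sign is −
  Longitude: split at 3 digits → 143° and 12.538′; 143 + 12.538/60 = 143.2089667
  E → positive

1. -73.375020, 101.074475
2. 0.231483, -133.626967
3. -29.933300, -68.408667
4. 89.182278, -67.728333
5. -86.328496, 143.208967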